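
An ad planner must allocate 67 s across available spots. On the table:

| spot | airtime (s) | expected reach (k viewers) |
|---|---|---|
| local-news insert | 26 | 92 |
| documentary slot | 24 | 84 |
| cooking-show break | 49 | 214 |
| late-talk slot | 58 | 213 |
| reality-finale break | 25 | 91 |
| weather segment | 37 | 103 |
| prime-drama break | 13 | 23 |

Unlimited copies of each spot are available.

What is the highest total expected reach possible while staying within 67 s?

237

By expected reach per s: cooking-show break 4.37, late-talk slot 3.67, reality-finale break 3.64, local-news insert 3.54 lead.
Best packing: cooking-show break + prime-drama break — 62 s, 237 total.
The spare 5 s is too small for any remaining spot, and no exchange beats 237.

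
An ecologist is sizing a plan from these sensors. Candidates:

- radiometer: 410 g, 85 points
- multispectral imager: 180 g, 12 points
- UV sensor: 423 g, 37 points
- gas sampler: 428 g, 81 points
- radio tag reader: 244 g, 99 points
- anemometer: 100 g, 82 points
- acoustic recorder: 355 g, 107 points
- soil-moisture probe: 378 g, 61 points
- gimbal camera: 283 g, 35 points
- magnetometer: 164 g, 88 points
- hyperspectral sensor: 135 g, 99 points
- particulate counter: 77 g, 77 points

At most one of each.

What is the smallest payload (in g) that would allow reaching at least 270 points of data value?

Need the lightest bundle worth ≥ 270.
radio tag reader + hyperspectral sensor + particulate counter: 275 data value at 456 g.
Any bundle with less than 456 g falls short of 270.

456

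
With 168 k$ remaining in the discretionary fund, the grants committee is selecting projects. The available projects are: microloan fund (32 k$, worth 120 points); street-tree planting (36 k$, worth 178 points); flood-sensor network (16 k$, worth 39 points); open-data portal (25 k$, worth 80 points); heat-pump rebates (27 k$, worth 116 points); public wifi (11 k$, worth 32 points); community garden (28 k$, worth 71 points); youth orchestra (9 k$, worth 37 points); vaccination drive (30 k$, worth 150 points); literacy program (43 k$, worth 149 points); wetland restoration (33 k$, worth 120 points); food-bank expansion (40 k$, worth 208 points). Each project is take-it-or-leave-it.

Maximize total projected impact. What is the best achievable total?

Taking the top-ratio projects first gives street-tree planting + open-data portal + heat-pump rebates + youth orchestra + vaccination drive + food-bank expansion for 769 (167 k$).
Dropping open-data portal and youth orchestra frees 34 k$; slotting in microloan fund (32 k$) lifts the total to 772 at 165 k$.

772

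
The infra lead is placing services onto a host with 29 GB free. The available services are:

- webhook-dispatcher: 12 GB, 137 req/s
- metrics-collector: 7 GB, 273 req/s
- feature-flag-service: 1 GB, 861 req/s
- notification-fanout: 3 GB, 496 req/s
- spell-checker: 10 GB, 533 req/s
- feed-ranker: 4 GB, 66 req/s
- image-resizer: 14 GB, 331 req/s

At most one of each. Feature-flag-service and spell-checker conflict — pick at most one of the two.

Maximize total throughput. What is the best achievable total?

Taking metrics-collector + feature-flag-service + notification-fanout + feed-ranker + image-resizer: 29 GB used, 2027 in throughput.
Nothing else feasible within 29 GB beats 2027.

2027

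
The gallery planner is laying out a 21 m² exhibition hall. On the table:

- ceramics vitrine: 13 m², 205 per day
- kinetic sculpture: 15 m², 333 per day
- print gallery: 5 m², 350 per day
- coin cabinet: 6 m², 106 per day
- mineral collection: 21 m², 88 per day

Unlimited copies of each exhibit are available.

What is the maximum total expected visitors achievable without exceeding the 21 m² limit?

1400

Density check — print gallery 70.00, kinetic sculpture 22.20, coin cabinet 17.67, ceramics vitrine 15.77 are the best per m².
Taking 4×print gallery: 20 m² used, 1400 in expected visitors.
That's the maximum — no swap from here does better than 1400.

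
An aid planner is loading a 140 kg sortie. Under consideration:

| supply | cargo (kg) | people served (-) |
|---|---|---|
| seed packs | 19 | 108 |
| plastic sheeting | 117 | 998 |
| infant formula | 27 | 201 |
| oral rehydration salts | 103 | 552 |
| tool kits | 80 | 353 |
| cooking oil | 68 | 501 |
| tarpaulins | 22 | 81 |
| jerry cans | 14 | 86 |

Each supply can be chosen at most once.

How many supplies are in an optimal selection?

2

Best achievable people served is 1106.
seed packs + plastic sheeting hits 1106 at 136 kg.
Every optimal selection uses 2 supplies.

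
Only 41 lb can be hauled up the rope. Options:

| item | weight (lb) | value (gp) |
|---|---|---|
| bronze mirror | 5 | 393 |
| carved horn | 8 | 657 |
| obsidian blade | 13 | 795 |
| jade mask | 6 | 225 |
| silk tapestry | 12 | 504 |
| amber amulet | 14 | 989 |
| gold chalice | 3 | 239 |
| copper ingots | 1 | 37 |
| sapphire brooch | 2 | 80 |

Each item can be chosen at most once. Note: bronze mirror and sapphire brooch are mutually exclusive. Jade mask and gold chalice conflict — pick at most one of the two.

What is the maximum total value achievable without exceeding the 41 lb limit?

Best packing: bronze mirror + carved horn + obsidian blade + amber amulet + copper ingots — 41 lb, 2871 total.

2871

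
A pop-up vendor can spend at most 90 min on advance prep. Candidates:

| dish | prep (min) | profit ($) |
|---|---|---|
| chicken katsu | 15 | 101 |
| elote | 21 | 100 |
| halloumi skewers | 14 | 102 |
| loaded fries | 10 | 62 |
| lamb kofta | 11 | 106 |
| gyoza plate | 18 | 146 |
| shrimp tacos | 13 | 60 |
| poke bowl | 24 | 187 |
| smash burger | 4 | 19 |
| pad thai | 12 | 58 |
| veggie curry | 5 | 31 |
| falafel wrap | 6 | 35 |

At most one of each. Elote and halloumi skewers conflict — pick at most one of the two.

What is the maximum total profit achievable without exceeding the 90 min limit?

677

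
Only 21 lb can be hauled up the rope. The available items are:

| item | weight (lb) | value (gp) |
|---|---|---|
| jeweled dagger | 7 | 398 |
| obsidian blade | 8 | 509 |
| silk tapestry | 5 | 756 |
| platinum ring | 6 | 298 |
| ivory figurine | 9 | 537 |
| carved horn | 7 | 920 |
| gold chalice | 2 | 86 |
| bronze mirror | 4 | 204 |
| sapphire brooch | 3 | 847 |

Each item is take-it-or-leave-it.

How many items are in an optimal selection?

The maximum value within 21 lb is 2821.
silk tapestry + platinum ring + carved horn + sapphire brooch hits 2821 at 21 lb.
Any selection reaching 2821 contains exactly 4 items.

4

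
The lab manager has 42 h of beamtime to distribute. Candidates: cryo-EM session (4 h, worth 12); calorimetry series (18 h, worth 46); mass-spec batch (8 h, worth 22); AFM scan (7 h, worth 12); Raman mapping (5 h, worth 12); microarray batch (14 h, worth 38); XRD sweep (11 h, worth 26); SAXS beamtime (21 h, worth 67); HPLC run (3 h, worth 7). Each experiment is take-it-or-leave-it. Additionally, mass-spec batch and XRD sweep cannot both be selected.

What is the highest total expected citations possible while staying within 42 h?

124

Taking the top-ratio experiments first gives cryo-EM session + mass-spec batch + Raman mapping + SAXS beamtime + HPLC run for 120 (41 h).
Dropping mass-spec batch and Raman mapping frees 13 h; slotting in microarray batch (14 h) lifts the total to 124 at 42 h.
Runner-up calorimetry series + SAXS beamtime + HPLC run tops out at 120.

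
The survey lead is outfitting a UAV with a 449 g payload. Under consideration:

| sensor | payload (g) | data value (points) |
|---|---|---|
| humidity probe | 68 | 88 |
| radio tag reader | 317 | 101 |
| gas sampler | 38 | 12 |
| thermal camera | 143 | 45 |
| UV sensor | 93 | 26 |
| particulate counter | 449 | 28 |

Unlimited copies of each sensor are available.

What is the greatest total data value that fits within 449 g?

540

Density check — humidity probe 1.29, radio tag reader 0.32, gas sampler 0.32, thermal camera 0.31 are the best per g.
Best packing: 6×humidity probe + gas sampler — 446 g, 540 total.
That's the maximum — no swap from here does better than 540.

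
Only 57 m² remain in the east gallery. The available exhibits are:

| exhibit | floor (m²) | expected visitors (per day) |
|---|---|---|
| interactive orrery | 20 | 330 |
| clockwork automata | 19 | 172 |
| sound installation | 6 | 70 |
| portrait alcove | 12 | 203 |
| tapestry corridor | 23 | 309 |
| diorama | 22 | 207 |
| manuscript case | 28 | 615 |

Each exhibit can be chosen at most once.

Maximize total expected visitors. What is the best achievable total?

1015

Ranking by ratio (expected visitors/m²): manuscript case 21.96, portrait alcove 16.92, interactive orrery 16.50.
Taking the top-ratio exhibits first gives sound installation + portrait alcove + manuscript case for 888 (46 m²).
The 12 m² tied up in portrait alcove is better spent on interactive orrery — total rises to 1015 (54 m²).
Next best is sound installation + tapestry corridor + manuscript case at 994 (57 m²) — short by 21.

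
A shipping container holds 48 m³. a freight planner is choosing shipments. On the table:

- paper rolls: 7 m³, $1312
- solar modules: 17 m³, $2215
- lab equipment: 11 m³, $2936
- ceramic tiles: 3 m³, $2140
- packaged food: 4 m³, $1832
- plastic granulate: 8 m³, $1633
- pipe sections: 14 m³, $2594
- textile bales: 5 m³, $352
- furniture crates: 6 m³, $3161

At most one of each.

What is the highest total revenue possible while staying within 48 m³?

14296

Ranking by ratio (revenue/m³): ceramic tiles 713.33, furniture crates 526.83, packaged food 458.00.
Greedy by ratio would take paper rolls + lab equipment + ceramic tiles + packaged food + plastic granulate + textile bales + furniture crates: 44 m³ used, total 13366.
Replace paper rolls and textile bales with pipe sections: the trade gains 930 net, giving 14296 at 46 m³.
Next best is paper rolls + lab equipment + ceramic tiles + packaged food + pipe sections + furniture crates at 13975 (45 m³) — short by 321.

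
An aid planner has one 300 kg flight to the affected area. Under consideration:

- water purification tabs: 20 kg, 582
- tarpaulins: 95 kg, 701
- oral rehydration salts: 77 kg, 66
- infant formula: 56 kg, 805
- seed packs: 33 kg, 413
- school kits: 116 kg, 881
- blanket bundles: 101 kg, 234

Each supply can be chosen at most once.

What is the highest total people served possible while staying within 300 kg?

2969

A density-first pass picks water purification tabs + infant formula + seed packs + school kits — 2681 at 225 kg.
Replace seed packs with tarpaulins: the trade gains 288 net, giving 2969 at 287 kg.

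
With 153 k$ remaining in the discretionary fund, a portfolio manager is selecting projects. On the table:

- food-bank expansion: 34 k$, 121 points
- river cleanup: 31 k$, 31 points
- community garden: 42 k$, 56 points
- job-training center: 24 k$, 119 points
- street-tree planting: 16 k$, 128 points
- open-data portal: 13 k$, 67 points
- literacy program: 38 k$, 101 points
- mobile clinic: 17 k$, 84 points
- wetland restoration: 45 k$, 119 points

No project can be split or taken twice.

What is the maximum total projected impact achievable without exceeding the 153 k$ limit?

638

Density check — street-tree planting 8.00, open-data portal 5.15, job-training center 4.96, mobile clinic 4.94 are the best per k$.
Greedy by ratio would take food-bank expansion + job-training center + street-tree planting + open-data portal + literacy program + mobile clinic: 142 k$ used, total 620.
Replace literacy program with wetland restoration: the trade gains 18 net, giving 638 at 149 k$.
Nothing else within 153 k$ beats 638.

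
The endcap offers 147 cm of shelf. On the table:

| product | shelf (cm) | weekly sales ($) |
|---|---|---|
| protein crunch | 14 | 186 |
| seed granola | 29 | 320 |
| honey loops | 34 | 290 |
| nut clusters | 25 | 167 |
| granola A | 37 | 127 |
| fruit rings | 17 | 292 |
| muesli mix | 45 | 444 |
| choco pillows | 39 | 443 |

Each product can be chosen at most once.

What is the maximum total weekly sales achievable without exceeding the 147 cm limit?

1685

Protein crunch + seed granola + fruit rings + muesli mix + choco pillows uses 144 of the 147 cm and totals 1685.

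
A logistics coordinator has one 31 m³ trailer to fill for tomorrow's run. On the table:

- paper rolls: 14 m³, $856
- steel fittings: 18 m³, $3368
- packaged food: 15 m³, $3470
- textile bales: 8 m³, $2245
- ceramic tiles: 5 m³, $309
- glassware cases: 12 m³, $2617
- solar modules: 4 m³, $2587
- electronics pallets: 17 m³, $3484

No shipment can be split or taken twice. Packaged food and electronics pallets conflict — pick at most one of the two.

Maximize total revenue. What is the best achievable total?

A density-first pass picks packaged food + textile bales + solar modules — 8302 at 27 m³.
Dropping textile bales frees 8 m³; slotting in glassware cases (12 m³) lifts the total to 8674 at 31 m³.

8674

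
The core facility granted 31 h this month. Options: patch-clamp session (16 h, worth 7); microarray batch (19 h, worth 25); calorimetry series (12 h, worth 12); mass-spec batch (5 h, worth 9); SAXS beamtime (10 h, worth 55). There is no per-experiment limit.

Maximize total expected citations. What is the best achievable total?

165

Density check — SAXS beamtime 5.50, mass-spec batch 1.80, microarray batch 1.32, calorimetry series 1.00 are the best per h.
3×SAXS beamtime uses 30 of the 31 h and totals 165.
No other feasible combination exceeds 165.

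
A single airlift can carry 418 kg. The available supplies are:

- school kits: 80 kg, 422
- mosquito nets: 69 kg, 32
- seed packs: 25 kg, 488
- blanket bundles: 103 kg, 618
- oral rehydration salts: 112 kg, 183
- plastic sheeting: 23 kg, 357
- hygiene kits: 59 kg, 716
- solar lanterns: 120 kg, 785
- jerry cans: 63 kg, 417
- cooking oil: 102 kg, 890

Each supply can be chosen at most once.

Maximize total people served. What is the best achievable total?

By people served per kg: seed packs 19.52, plastic sheeting 15.52, hygiene kits 12.14 lead.
Greedy by ratio would take seed packs + plastic sheeting + hygiene kits + solar lanterns + jerry cans + cooking oil: 392 kg used, total 3653.
The 63 kg tied up in jerry cans is better spent on school kits — total rises to 3658 (409 kg).
The spare 9 kg is too small for any remaining supply, and no exchange beats 3658.

3658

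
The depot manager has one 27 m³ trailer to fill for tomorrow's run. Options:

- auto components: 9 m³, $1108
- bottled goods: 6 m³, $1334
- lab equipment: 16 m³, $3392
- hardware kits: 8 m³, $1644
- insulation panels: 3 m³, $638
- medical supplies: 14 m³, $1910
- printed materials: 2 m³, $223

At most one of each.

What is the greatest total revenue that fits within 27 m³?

Ranking by ratio (revenue/m³): bottled goods 222.33, insulation panels 212.67, lab equipment 212.00, hardware kits 205.50.
Greedy by ratio would take bottled goods + lab equipment + insulation panels + printed materials: 27 m³ used, total 5587.
The 8 m³ tied up in bottled goods and printed materials is better spent on hardware kits — total rises to 5674 (27 m³).
No other feasible combination exceeds 5674.

5674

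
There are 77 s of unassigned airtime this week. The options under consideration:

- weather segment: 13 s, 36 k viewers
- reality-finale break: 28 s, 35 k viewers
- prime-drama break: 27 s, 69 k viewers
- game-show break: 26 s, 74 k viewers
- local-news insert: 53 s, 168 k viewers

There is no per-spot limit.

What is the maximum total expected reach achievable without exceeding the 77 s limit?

204

By expected reach per s: local-news insert 3.17, game-show break 2.85, weather segment 2.77, prime-drama break 2.56 lead.
Weather segment + local-news insert uses 66 of the 77 s and totals 204.
No other feasible combination exceeds 204.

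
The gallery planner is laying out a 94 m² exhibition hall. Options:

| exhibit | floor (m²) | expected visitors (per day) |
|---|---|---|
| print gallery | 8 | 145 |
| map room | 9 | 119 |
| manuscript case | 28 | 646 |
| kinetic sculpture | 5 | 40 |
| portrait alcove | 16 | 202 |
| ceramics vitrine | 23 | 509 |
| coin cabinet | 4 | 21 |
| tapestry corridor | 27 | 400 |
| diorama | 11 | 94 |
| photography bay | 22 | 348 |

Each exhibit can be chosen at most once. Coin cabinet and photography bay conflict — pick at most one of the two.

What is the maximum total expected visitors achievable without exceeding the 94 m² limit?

Density check — manuscript case 23.07, ceramics vitrine 22.13, print gallery 18.12, photography bay 15.82 are the best per m².
Best packing: print gallery + map room + manuscript case + ceramics vitrine + photography bay — 90 m², 1767 total.
Nothing else feasible within 94 m² beats 1767.

1767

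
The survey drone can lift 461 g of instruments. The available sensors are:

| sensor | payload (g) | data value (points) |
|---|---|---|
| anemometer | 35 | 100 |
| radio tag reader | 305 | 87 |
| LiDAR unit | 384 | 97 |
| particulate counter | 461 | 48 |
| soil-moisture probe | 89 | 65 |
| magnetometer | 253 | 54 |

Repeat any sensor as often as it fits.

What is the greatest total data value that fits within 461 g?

1300

13×anemometer uses 455 of the 461 g and totals 1300.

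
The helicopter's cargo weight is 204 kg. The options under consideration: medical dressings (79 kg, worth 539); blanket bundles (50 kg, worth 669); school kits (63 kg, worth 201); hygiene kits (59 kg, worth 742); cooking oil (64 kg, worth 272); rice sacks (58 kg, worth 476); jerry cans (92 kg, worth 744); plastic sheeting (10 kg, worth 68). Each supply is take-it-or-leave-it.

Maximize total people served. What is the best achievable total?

Density check — blanket bundles 13.38, hygiene kits 12.58, rice sacks 8.21, jerry cans 8.09 are the best per kg.
Filling by ratio: blanket bundles + hygiene kits + rice sacks + plastic sheeting for 1955, with 27 kg left unused.
Replace rice sacks and plastic sheeting with jerry cans: the trade gains 200 net, giving 2155 at 201 kg.

2155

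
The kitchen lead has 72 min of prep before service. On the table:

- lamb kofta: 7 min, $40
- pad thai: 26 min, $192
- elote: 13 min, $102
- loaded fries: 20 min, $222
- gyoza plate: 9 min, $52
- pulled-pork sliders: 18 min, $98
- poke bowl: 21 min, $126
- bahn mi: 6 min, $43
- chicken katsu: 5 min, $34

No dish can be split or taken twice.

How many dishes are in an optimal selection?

The maximum profit within 72 min is 599.
One optimal bundle: lamb kofta + pad thai + elote + loaded fries + bahn mi (72 min).
All optima have 5 dishes.

5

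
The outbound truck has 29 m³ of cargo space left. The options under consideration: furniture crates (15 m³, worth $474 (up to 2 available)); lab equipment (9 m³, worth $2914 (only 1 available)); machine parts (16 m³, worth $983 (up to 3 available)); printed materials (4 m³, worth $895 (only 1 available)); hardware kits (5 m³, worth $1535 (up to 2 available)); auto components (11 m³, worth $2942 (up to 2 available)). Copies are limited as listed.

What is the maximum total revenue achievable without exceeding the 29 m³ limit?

Ranking by ratio (revenue/m³): lab equipment 323.78, hardware kits 307.00, auto components 267.45, printed materials 223.75.
The ratio heuristic lands on lab equipment + printed materials + 2×hardware kits (6879) but leaves 6 m³ idle.
The 5 m³ tied up in hardware kits is better spent on auto components — total rises to 8286 (29 m³).

8286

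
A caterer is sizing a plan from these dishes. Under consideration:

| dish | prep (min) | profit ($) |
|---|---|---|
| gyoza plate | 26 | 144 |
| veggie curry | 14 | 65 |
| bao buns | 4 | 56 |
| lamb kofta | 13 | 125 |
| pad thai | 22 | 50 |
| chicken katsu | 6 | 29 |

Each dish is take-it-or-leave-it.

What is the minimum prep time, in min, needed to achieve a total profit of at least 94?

Need the lightest bundle worth ≥ 94.
Taking lamb kofta gives 125 (≥ 94) for 13 min.
Any bundle with less than 13 min falls short of 94.

13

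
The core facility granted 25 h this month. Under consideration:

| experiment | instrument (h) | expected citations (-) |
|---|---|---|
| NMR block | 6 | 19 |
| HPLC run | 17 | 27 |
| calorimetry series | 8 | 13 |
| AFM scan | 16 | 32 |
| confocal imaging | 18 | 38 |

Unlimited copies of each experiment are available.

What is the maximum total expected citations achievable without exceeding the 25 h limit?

By expected citations per h: NMR block 3.17, confocal imaging 2.11, AFM scan 2.00 lead.
Best packing: 4×NMR block — 24 h, 76 total.

76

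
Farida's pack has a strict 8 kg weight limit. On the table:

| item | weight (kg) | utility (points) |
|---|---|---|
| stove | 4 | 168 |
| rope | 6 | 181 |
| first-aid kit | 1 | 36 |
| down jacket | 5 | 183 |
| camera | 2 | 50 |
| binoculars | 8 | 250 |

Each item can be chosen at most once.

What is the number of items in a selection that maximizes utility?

3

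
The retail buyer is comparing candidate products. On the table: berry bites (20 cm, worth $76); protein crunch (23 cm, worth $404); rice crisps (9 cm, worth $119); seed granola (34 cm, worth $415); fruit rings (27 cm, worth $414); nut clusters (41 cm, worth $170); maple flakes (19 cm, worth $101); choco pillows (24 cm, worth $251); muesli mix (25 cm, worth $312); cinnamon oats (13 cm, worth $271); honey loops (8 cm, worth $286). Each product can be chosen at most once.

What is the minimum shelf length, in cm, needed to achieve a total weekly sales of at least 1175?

67

Need the lightest bundle worth ≥ 1175.
protein crunch + rice crisps + fruit rings + honey loops reaches 1223 using 67 cm.
Below 67 cm the best achievable stays under 1175.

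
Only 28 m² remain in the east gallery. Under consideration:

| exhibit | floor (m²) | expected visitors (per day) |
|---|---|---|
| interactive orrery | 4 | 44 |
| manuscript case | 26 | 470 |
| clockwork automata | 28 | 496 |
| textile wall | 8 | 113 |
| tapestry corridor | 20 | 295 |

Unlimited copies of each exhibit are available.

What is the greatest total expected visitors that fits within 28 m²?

Ranking by ratio (expected visitors/m²): manuscript case 18.08, clockwork automata 17.71, tapestry corridor 14.75, textile wall 14.12.
Filling by ratio: manuscript case for 470, with 2 m² left unused.
The 26 m² tied up in manuscript case is better spent on clockwork automata — total rises to 496 (28 m²).

496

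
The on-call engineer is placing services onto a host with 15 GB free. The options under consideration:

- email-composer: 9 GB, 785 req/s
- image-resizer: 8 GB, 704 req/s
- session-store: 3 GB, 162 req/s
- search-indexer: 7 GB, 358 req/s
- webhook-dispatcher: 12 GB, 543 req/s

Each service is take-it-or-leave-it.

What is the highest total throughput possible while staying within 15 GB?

Greedy by ratio would take image-resizer + session-store: 11 GB used, total 866.
Replace session-store with search-indexer: the trade gains 196 net, giving 1062 at 15 GB.

1062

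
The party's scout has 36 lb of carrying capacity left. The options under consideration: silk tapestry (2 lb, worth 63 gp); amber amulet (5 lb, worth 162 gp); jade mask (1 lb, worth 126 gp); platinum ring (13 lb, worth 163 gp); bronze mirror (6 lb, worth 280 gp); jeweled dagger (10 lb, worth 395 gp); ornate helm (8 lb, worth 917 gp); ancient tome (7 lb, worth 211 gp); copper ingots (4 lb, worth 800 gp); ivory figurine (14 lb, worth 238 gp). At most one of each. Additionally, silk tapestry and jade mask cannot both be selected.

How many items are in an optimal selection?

6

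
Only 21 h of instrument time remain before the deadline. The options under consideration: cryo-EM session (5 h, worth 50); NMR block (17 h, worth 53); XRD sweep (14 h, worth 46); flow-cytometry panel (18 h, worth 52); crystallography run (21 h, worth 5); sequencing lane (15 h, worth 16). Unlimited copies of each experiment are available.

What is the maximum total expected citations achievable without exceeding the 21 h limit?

Best packing: 4×cryo-EM session — 20 h, 200 total.

200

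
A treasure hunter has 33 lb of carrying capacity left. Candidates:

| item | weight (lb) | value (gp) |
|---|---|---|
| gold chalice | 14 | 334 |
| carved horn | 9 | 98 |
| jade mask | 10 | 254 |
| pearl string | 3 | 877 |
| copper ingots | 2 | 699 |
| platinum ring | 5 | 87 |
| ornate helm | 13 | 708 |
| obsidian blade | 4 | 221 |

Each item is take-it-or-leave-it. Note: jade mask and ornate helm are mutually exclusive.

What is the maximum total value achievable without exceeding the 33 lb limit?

2618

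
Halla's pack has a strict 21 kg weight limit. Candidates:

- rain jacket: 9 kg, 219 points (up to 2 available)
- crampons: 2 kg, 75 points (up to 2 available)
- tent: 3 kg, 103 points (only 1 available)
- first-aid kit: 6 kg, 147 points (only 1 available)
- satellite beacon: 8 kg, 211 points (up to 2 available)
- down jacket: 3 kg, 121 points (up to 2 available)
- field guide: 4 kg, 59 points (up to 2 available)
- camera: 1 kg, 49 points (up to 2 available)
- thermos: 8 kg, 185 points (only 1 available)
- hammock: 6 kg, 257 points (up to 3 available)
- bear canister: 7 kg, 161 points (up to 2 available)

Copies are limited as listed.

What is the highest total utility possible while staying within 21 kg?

By utility per kg: camera 49.00, hammock 42.83, down jacket 40.33, crampons 37.50 lead.
Filling by ratio: 2×camera + 3×hammock for 869, with 1 kg left unused.
The 1 kg tied up in camera is better spent on crampons — total rises to 895 (21 kg).

895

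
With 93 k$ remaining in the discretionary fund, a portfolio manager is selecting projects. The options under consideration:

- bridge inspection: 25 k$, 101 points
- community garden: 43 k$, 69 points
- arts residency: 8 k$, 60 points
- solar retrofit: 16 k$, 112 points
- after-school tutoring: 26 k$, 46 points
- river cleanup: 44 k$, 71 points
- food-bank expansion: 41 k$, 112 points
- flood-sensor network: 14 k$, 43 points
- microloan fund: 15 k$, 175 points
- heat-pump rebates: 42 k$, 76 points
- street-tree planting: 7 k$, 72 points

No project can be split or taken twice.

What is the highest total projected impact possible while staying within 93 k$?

The ratio ordering already packs tightly: bridge inspection + arts residency + solar retrofit + flood-sensor network + microloan fund + street-tree planting, 85 k$, 563.
Next best is arts residency + solar retrofit + food-bank expansion + microloan fund + street-tree planting at 531 (87 k$) — short by 32.

563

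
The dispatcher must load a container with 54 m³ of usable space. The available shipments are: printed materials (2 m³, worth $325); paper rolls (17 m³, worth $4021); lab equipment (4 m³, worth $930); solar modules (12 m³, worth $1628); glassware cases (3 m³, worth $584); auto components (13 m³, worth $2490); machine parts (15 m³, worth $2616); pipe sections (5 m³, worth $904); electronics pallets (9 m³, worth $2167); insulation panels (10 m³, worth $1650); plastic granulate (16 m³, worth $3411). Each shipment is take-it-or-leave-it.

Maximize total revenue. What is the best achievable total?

The ratio ordering already packs tightly: paper rolls + lab equipment + glassware cases + pipe sections + electronics pallets + plastic granulate, 54 m³, 12017.

12017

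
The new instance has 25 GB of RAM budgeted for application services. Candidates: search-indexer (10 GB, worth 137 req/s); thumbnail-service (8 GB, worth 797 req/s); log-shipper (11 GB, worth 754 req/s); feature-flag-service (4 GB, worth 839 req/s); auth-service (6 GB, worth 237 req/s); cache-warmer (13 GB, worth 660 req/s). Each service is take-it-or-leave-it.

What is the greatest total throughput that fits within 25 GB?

2390

By throughput per GB: feature-flag-service 209.75, thumbnail-service 99.62, log-shipper 68.55 lead.
Taking thumbnail-service + log-shipper + feature-flag-service: 23 GB used, 2390 in throughput.
No other feasible combination exceeds 2390.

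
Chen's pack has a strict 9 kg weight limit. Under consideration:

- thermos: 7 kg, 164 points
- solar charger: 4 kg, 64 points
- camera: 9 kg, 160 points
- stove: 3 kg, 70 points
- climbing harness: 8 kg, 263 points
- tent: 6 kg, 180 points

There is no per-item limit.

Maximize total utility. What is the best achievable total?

Density check — climbing harness 32.88, tent 30.00, thermos 23.43 are the best per kg.
Best packing: climbing harness — 8 kg, 263 total.
Nothing else within 9 kg beats 263.

263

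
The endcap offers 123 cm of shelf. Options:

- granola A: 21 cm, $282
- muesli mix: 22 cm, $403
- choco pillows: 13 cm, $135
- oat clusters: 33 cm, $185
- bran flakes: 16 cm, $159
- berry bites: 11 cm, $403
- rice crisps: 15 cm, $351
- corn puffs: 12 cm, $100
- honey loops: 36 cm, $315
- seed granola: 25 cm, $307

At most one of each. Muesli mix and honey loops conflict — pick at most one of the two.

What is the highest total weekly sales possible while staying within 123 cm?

Density check — berry bites 36.64, rice crisps 23.40, muesli mix 18.32 are the best per cm.
Granola A + muesli mix + choco pillows + bran flakes + berry bites + rice crisps + seed granola uses 123 of the 123 cm and totals 2040.

2040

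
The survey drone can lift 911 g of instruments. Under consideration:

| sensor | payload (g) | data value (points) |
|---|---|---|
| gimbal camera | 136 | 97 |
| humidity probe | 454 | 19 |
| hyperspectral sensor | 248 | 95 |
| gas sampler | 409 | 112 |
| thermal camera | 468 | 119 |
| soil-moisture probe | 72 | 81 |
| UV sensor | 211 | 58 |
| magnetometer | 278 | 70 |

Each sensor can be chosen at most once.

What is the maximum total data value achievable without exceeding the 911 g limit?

385

Taking the top-ratio sensors first gives gimbal camera + hyperspectral sensor + soil-moisture probe + UV sensor for 331 (667 g).
Replace UV sensor with gas sampler: the trade gains 54 net, giving 385 at 865 g.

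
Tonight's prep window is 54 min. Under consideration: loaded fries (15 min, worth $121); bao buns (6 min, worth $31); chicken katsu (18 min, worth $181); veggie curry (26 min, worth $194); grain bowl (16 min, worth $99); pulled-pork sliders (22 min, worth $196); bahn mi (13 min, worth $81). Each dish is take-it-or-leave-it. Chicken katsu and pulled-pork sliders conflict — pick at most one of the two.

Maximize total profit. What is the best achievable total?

421

Ranking by ratio (profit/min): chicken katsu 10.06, pulled-pork sliders 8.91, loaded fries 8.07, veggie curry 7.46.
Taking bao buns + veggie curry + pulled-pork sliders: 54 min used, 421 in profit.
An exhaustive check of the 128 subsets confirms 421.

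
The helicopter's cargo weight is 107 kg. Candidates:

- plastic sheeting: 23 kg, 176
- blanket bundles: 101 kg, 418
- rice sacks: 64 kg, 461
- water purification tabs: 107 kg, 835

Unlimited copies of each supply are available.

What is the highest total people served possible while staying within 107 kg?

835

By people served per kg: water purification tabs 7.80, plastic sheeting 7.65, rice sacks 7.20 lead.
Best packing: water purification tabs — 107 kg, 835 total.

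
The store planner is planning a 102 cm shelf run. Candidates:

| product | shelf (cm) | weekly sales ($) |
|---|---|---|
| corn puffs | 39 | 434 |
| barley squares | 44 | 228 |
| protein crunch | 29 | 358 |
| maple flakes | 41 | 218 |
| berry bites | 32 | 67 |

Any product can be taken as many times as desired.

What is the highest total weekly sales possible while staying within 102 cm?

The ratio heuristic lands on 3×protein crunch (1074) but leaves 15 cm idle.
The 29 cm tied up in protein crunch is better spent on corn puffs — total rises to 1150 (97 cm).
That's the maximum — no swap from here does better than 1150.

1150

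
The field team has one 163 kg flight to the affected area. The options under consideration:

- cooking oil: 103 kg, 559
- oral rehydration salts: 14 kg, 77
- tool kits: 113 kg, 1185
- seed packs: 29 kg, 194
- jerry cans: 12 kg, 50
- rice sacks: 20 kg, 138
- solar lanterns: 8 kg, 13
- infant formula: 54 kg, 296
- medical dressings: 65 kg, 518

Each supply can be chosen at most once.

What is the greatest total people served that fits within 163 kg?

1517

Best packing: tool kits + seed packs + rice sacks — 162 kg, 1517 total.
Runner-up oral rehydration salts + tool kits + seed packs tops out at 1456.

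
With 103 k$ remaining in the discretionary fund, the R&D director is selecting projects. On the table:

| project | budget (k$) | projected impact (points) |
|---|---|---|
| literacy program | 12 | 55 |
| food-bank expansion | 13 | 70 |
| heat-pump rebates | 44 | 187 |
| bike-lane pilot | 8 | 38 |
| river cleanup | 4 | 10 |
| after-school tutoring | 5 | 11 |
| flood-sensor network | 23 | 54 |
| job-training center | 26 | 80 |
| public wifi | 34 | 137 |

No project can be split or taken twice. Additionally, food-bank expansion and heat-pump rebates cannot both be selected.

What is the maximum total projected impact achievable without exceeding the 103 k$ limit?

428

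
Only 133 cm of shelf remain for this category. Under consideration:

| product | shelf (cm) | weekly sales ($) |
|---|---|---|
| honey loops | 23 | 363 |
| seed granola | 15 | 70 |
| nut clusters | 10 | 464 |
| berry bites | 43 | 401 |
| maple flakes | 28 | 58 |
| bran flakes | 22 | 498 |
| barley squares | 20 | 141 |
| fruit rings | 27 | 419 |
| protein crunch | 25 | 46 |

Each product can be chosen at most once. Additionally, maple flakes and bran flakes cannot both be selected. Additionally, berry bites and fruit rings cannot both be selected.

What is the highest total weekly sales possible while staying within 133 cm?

Honey loops + seed granola + nut clusters + bran flakes + barley squares + fruit rings uses 117 of the 133 cm and totals 1955.

1955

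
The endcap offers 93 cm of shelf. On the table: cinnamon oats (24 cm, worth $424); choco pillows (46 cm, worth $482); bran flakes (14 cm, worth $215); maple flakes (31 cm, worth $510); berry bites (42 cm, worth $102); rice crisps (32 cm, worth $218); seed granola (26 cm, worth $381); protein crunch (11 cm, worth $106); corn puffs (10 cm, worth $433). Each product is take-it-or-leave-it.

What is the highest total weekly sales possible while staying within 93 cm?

1748

Ranking by ratio (weekly sales/cm): corn puffs 43.30, cinnamon oats 17.67, maple flakes 16.45.
The ratio heuristic lands on cinnamon oats + bran flakes + maple flakes + protein crunch + corn puffs (1688) but leaves 3 cm idle.
Replace bran flakes and protein crunch with seed granola: the trade gains 60 net, giving 1748 at 91 cm.
Runner-up cinnamon oats + bran flakes + maple flakes + protein crunch + corn puffs tops out at 1688.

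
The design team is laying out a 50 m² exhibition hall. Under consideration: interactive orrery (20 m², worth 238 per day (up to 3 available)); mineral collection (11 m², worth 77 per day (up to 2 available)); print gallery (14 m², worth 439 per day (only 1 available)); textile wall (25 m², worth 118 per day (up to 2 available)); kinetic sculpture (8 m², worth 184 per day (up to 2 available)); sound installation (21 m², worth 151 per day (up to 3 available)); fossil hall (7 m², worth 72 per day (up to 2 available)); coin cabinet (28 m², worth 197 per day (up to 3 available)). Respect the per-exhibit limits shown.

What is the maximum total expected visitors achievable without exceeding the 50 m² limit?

The ratio ordering already packs tightly: interactive orrery + print gallery + 2×kinetic sculpture, 50 m², 1045.

1045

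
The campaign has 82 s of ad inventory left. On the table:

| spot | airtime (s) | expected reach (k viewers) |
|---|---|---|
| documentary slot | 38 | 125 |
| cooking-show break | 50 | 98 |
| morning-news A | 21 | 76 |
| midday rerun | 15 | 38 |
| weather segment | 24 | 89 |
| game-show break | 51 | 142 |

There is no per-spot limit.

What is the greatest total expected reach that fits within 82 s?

279

Filling by ratio: 3×weather segment for 267, with 10 s left unused.
The 48 s tied up in 2×weather segment is better spent on 2×morning-news A + midday rerun — total rises to 279 (81 s).
The spare 1 s is too small for any remaining spot, and no exchange beats 279.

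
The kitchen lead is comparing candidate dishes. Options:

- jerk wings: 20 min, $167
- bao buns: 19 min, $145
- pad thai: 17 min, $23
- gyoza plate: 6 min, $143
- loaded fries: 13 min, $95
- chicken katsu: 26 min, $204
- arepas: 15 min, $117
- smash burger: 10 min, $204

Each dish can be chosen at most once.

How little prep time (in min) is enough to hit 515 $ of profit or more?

42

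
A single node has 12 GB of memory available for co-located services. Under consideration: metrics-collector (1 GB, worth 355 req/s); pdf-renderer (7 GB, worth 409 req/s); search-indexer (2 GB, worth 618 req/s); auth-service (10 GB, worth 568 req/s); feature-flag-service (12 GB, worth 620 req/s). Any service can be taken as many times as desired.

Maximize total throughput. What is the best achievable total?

Best packing: 12×metrics-collector — 12 GB, 4260 total.

4260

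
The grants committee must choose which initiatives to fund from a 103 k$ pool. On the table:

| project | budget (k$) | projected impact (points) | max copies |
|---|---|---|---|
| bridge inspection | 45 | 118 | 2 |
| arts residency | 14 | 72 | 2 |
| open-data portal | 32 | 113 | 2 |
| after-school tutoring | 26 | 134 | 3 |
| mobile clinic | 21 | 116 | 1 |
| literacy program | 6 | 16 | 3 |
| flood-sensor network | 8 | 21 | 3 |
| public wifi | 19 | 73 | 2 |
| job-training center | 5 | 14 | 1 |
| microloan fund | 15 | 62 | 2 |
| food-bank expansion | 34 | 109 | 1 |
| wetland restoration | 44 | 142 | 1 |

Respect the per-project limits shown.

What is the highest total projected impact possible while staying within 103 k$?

By projected impact per k$: mobile clinic 5.52, after-school tutoring 5.15, arts residency 5.14, microloan fund 4.13 lead.
Greedy by ratio would take 3×after-school tutoring + mobile clinic: 99 k$ used, total 518.
Dropping after-school tutoring frees 26 k$; slotting in 2×arts residency (28 k$) lifts the total to 528 at 101 k$.
The spare 2 k$ is too small for any remaining project, and no exchange beats 528.

528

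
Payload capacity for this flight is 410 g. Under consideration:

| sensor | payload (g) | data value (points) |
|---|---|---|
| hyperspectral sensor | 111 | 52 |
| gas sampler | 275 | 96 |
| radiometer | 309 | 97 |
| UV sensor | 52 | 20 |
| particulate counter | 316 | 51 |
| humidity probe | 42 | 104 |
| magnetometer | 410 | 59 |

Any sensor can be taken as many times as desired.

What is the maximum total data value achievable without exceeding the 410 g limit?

Ranking by ratio (data value/g): humidity probe 2.48, hyperspectral sensor 0.47, UV sensor 0.38.
The ratio ordering already packs tightly: 9×humidity probe, 378 g, 936.
That's the maximum — no swap from here does better than 936.

936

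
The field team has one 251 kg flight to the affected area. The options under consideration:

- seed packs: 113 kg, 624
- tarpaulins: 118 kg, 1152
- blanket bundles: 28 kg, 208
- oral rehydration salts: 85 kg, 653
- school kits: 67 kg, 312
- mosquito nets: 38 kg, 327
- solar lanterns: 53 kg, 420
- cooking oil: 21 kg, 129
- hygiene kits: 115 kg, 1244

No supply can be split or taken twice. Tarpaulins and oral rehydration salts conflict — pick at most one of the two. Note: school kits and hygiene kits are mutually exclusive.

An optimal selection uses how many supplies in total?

2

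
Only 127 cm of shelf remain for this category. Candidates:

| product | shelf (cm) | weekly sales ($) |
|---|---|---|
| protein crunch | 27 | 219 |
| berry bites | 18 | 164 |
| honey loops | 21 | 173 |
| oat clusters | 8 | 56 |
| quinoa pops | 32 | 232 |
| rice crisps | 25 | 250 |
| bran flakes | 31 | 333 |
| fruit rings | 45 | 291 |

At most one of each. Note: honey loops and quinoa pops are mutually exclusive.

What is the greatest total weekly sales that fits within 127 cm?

1139

Best packing: protein crunch + berry bites + honey loops + rice crisps + bran flakes — 122 cm, 1139 total.
Next best is berry bites + oat clusters + rice crisps + bran flakes + fruit rings at 1094 (127 cm) — short by 45.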